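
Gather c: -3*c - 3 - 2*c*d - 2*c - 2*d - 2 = c*(-2*d - 5) - 2*d - 5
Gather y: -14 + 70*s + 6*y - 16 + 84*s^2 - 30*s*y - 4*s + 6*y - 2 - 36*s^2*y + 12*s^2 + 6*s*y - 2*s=96*s^2 + 64*s + y*(-36*s^2 - 24*s + 12) - 32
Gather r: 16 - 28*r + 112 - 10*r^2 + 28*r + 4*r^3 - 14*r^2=4*r^3 - 24*r^2 + 128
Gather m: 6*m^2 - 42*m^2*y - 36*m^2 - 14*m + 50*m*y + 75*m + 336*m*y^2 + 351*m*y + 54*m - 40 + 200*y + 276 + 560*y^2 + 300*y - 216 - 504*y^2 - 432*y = m^2*(-42*y - 30) + m*(336*y^2 + 401*y + 115) + 56*y^2 + 68*y + 20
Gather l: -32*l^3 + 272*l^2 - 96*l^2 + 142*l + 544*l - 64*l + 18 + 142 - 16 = -32*l^3 + 176*l^2 + 622*l + 144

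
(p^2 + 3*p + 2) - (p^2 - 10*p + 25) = 13*p - 23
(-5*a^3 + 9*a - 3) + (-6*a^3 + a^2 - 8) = -11*a^3 + a^2 + 9*a - 11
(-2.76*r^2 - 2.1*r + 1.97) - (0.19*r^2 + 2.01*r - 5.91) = -2.95*r^2 - 4.11*r + 7.88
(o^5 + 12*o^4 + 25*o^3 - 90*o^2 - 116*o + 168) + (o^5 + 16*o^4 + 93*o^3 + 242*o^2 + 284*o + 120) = 2*o^5 + 28*o^4 + 118*o^3 + 152*o^2 + 168*o + 288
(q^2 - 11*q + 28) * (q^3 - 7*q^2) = q^5 - 18*q^4 + 105*q^3 - 196*q^2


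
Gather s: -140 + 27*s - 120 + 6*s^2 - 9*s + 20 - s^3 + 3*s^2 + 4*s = -s^3 + 9*s^2 + 22*s - 240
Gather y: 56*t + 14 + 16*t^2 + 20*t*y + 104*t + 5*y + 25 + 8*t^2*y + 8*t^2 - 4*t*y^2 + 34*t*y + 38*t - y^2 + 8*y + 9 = 24*t^2 + 198*t + y^2*(-4*t - 1) + y*(8*t^2 + 54*t + 13) + 48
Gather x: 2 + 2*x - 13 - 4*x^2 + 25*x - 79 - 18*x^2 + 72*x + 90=-22*x^2 + 99*x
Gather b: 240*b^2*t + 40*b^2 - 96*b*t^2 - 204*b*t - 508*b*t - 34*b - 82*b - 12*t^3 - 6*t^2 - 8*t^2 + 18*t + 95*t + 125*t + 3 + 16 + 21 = b^2*(240*t + 40) + b*(-96*t^2 - 712*t - 116) - 12*t^3 - 14*t^2 + 238*t + 40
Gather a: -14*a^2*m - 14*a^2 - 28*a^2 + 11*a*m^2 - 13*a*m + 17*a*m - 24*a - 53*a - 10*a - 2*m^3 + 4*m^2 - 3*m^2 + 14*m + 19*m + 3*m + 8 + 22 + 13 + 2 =a^2*(-14*m - 42) + a*(11*m^2 + 4*m - 87) - 2*m^3 + m^2 + 36*m + 45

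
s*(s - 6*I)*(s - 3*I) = s^3 - 9*I*s^2 - 18*s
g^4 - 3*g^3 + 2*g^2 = g^2*(g - 2)*(g - 1)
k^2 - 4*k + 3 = (k - 3)*(k - 1)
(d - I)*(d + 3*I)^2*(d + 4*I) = d^4 + 9*I*d^3 - 23*d^2 - 3*I*d - 36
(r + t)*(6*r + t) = 6*r^2 + 7*r*t + t^2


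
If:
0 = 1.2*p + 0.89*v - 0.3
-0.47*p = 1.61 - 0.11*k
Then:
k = 15.7045454545455 - 3.16893939393939*v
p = 0.25 - 0.741666666666667*v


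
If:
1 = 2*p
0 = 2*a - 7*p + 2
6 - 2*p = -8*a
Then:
No Solution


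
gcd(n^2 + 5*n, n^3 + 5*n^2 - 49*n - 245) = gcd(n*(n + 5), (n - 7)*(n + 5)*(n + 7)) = n + 5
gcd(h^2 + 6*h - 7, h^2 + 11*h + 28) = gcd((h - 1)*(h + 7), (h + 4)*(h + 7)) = h + 7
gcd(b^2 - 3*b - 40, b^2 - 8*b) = b - 8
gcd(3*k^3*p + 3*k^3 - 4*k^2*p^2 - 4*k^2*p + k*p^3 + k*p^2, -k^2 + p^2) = -k + p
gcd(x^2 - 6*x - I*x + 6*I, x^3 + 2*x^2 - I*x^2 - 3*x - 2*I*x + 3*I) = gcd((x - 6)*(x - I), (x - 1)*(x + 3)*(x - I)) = x - I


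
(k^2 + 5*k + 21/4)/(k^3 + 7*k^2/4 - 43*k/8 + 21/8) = 2*(2*k + 3)/(4*k^2 - 7*k + 3)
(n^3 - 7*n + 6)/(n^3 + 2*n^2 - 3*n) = (n - 2)/n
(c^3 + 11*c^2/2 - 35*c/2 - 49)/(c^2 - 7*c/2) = c + 9 + 14/c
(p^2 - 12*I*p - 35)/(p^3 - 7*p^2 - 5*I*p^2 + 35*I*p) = (p - 7*I)/(p*(p - 7))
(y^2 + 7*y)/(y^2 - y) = (y + 7)/(y - 1)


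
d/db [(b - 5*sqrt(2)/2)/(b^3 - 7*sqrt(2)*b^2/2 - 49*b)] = (-4*b^3 + 22*sqrt(2)*b^2 - 70*b - 245*sqrt(2))/(b^2*(2*b^4 - 14*sqrt(2)*b^3 - 147*b^2 + 686*sqrt(2)*b + 4802))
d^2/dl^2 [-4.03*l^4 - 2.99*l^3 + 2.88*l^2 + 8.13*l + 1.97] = -48.36*l^2 - 17.94*l + 5.76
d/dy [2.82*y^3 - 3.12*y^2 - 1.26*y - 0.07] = 8.46*y^2 - 6.24*y - 1.26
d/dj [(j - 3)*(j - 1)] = 2*j - 4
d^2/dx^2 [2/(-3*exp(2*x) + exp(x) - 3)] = 2*(-2*(6*exp(x) - 1)^2*exp(x) + (12*exp(x) - 1)*(3*exp(2*x) - exp(x) + 3))*exp(x)/(3*exp(2*x) - exp(x) + 3)^3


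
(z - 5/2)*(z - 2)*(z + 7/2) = z^3 - z^2 - 43*z/4 + 35/2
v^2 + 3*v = v*(v + 3)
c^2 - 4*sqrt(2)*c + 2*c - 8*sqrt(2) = (c + 2)*(c - 4*sqrt(2))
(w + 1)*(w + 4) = w^2 + 5*w + 4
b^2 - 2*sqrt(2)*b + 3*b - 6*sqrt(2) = (b + 3)*(b - 2*sqrt(2))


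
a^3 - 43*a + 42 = (a - 6)*(a - 1)*(a + 7)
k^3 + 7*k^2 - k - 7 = (k - 1)*(k + 1)*(k + 7)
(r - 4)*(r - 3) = r^2 - 7*r + 12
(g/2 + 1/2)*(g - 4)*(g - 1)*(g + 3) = g^4/2 - g^3/2 - 13*g^2/2 + g/2 + 6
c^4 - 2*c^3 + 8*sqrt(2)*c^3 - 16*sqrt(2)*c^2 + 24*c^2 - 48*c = c*(c - 2)*(c + 2*sqrt(2))*(c + 6*sqrt(2))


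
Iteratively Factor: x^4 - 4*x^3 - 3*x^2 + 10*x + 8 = (x + 1)*(x^3 - 5*x^2 + 2*x + 8) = (x - 2)*(x + 1)*(x^2 - 3*x - 4) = (x - 2)*(x + 1)^2*(x - 4)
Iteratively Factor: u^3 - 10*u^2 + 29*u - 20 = (u - 4)*(u^2 - 6*u + 5) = (u - 5)*(u - 4)*(u - 1)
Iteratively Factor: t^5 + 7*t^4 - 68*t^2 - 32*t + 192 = (t - 2)*(t^4 + 9*t^3 + 18*t^2 - 32*t - 96) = (t - 2)^2*(t^3 + 11*t^2 + 40*t + 48) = (t - 2)^2*(t + 4)*(t^2 + 7*t + 12) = (t - 2)^2*(t + 3)*(t + 4)*(t + 4)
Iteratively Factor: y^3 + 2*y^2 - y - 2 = (y + 2)*(y^2 - 1) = (y - 1)*(y + 2)*(y + 1)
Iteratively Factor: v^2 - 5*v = (v - 5)*(v)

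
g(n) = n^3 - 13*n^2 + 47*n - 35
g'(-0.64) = 64.87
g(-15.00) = -7040.00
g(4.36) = 5.68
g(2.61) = 16.89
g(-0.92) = -90.02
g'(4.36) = -9.33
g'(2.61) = -0.42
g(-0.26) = -48.12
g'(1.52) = 14.41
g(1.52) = 9.92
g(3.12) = 15.46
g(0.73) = -7.23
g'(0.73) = 29.62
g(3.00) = 16.00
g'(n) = 3*n^2 - 26*n + 47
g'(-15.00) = 1112.00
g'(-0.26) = 53.96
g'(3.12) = -4.92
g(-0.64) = -70.67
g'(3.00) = -4.00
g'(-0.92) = 73.46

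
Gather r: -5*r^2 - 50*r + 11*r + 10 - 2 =-5*r^2 - 39*r + 8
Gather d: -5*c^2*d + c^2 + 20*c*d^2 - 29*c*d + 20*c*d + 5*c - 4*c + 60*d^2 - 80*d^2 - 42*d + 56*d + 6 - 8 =c^2 + c + d^2*(20*c - 20) + d*(-5*c^2 - 9*c + 14) - 2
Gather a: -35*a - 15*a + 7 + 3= 10 - 50*a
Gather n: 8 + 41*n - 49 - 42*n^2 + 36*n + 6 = -42*n^2 + 77*n - 35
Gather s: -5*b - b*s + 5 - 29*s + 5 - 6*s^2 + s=-5*b - 6*s^2 + s*(-b - 28) + 10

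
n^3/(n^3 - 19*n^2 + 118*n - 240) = n^3/(n^3 - 19*n^2 + 118*n - 240)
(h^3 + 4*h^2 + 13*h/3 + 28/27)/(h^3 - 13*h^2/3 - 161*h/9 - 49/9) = (h + 4/3)/(h - 7)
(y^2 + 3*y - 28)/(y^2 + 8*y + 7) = (y - 4)/(y + 1)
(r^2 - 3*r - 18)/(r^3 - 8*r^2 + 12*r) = (r + 3)/(r*(r - 2))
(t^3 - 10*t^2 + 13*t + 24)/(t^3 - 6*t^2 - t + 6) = (t^2 - 11*t + 24)/(t^2 - 7*t + 6)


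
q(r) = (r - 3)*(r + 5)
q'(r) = 2*r + 2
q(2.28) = -5.24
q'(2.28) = 6.56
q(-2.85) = -12.58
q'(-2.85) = -3.70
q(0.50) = -13.75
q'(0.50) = 3.00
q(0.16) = -14.65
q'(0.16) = 2.32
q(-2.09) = -14.81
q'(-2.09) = -2.18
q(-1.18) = -15.97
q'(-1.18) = -0.36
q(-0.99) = -16.00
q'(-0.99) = 0.02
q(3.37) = 3.10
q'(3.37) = 8.74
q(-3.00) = -12.00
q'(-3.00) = -4.00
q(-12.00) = 105.00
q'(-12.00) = -22.00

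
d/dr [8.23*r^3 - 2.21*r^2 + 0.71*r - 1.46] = 24.69*r^2 - 4.42*r + 0.71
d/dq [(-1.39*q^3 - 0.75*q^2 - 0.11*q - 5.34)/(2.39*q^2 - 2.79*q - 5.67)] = (-3.3221*q^4 + 7.7562*q^3 + 25.9993*q^2 + 34.0302*q - 14.2749)/(5.7121*q^4 - 13.3362*q^3 - 19.3185*q^2 + 31.6386*q + 32.1489)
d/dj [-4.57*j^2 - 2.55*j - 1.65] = -9.14*j - 2.55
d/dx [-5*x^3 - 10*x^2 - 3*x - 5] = -15*x^2 - 20*x - 3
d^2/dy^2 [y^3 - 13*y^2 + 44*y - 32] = 6*y - 26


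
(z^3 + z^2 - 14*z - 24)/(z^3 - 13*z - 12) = (z + 2)/(z + 1)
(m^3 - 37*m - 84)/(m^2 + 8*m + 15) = (m^2 - 3*m - 28)/(m + 5)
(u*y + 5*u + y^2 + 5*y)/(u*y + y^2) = (y + 5)/y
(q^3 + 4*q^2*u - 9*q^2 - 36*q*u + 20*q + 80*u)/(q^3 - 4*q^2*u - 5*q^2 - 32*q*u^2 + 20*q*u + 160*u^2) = (q - 4)/(q - 8*u)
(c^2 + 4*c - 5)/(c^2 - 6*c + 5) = (c + 5)/(c - 5)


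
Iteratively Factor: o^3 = (o)*(o^2) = o^2*(o)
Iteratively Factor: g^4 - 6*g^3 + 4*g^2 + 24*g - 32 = (g - 2)*(g^3 - 4*g^2 - 4*g + 16) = (g - 4)*(g - 2)*(g^2 - 4) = (g - 4)*(g - 2)^2*(g + 2)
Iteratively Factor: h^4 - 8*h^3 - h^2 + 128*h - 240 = (h - 4)*(h^3 - 4*h^2 - 17*h + 60) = (h - 4)*(h - 3)*(h^2 - h - 20) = (h - 5)*(h - 4)*(h - 3)*(h + 4)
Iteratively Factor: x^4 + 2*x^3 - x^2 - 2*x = (x)*(x^3 + 2*x^2 - x - 2) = x*(x - 1)*(x^2 + 3*x + 2) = x*(x - 1)*(x + 2)*(x + 1)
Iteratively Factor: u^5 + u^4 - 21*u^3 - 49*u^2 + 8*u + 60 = (u + 2)*(u^4 - u^3 - 19*u^2 - 11*u + 30) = (u - 1)*(u + 2)*(u^3 - 19*u - 30) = (u - 1)*(u + 2)*(u + 3)*(u^2 - 3*u - 10) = (u - 1)*(u + 2)^2*(u + 3)*(u - 5)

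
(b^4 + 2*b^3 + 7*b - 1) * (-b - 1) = -b^5 - 3*b^4 - 2*b^3 - 7*b^2 - 6*b + 1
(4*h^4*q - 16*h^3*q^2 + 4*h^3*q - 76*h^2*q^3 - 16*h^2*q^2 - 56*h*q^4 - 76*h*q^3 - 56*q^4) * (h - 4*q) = 4*h^5*q - 32*h^4*q^2 + 4*h^4*q - 12*h^3*q^3 - 32*h^3*q^2 + 248*h^2*q^4 - 12*h^2*q^3 + 224*h*q^5 + 248*h*q^4 + 224*q^5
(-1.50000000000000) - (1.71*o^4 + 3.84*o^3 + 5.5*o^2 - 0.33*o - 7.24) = -1.71*o^4 - 3.84*o^3 - 5.5*o^2 + 0.33*o + 5.74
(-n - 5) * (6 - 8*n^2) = 8*n^3 + 40*n^2 - 6*n - 30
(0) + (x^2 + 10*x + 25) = x^2 + 10*x + 25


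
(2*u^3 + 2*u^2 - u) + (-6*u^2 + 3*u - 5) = 2*u^3 - 4*u^2 + 2*u - 5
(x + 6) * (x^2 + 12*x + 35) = x^3 + 18*x^2 + 107*x + 210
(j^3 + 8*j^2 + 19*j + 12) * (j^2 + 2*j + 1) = j^5 + 10*j^4 + 36*j^3 + 58*j^2 + 43*j + 12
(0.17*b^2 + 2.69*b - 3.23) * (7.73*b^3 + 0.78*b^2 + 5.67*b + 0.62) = 1.3141*b^5 + 20.9263*b^4 - 21.9058*b^3 + 12.8383*b^2 - 16.6463*b - 2.0026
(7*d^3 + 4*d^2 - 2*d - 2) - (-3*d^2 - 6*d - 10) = 7*d^3 + 7*d^2 + 4*d + 8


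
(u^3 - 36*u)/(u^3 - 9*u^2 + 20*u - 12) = u*(u + 6)/(u^2 - 3*u + 2)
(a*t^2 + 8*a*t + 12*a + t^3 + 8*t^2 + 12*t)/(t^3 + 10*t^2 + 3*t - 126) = (a*t + 2*a + t^2 + 2*t)/(t^2 + 4*t - 21)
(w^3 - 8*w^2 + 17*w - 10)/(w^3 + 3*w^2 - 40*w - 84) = (w^3 - 8*w^2 + 17*w - 10)/(w^3 + 3*w^2 - 40*w - 84)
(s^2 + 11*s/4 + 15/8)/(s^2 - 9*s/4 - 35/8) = (2*s + 3)/(2*s - 7)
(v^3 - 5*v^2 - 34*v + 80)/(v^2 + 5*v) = v - 10 + 16/v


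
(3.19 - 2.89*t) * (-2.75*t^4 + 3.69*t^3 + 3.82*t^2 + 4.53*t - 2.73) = 7.9475*t^5 - 19.4366*t^4 + 0.731299999999999*t^3 - 0.905900000000003*t^2 + 22.3404*t - 8.7087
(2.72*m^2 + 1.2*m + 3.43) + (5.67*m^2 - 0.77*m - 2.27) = 8.39*m^2 + 0.43*m + 1.16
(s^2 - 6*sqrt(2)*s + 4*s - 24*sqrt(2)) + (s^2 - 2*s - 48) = 2*s^2 - 6*sqrt(2)*s + 2*s - 48 - 24*sqrt(2)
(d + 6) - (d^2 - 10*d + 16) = -d^2 + 11*d - 10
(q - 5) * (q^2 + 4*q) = q^3 - q^2 - 20*q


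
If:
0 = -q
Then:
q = 0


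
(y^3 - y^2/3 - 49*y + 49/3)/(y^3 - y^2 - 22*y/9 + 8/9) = 3*(y^2 - 49)/(3*y^2 - 2*y - 8)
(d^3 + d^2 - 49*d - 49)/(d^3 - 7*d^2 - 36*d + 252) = (d^2 + 8*d + 7)/(d^2 - 36)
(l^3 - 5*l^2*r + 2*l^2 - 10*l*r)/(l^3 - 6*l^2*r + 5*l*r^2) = (-l - 2)/(-l + r)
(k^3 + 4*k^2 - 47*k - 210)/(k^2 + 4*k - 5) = (k^2 - k - 42)/(k - 1)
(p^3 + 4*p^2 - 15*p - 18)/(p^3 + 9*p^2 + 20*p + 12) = (p - 3)/(p + 2)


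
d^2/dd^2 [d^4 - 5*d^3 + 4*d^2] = 12*d^2 - 30*d + 8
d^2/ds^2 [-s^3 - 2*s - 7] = -6*s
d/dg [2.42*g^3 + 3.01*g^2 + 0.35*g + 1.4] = 7.26*g^2 + 6.02*g + 0.35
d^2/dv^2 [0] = 0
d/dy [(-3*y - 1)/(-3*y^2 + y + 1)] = (9*y^2 - 3*y - (3*y + 1)*(6*y - 1) - 3)/(-3*y^2 + y + 1)^2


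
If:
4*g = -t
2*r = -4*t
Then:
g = -t/4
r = -2*t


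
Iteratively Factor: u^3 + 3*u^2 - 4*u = (u)*(u^2 + 3*u - 4) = u*(u - 1)*(u + 4)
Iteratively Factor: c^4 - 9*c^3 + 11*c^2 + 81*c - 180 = (c - 4)*(c^3 - 5*c^2 - 9*c + 45) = (c - 4)*(c + 3)*(c^2 - 8*c + 15) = (c - 4)*(c - 3)*(c + 3)*(c - 5)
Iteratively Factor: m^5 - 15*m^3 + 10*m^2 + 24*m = (m + 1)*(m^4 - m^3 - 14*m^2 + 24*m) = (m - 3)*(m + 1)*(m^3 + 2*m^2 - 8*m) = (m - 3)*(m + 1)*(m + 4)*(m^2 - 2*m) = (m - 3)*(m - 2)*(m + 1)*(m + 4)*(m)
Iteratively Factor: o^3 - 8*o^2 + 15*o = (o - 5)*(o^2 - 3*o) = o*(o - 5)*(o - 3)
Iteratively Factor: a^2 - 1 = (a + 1)*(a - 1)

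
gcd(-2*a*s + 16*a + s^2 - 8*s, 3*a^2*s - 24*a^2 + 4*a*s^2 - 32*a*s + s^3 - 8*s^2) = s - 8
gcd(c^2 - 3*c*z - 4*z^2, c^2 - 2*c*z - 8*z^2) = -c + 4*z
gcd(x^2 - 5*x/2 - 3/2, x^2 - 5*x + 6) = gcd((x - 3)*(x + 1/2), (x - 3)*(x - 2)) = x - 3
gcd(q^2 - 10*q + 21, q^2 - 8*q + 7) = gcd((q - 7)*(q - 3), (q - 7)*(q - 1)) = q - 7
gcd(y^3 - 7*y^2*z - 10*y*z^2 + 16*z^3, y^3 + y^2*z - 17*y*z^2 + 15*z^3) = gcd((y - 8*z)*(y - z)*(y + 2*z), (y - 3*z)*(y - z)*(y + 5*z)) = y - z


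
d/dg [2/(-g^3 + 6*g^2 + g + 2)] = 2*(3*g^2 - 12*g - 1)/(-g^3 + 6*g^2 + g + 2)^2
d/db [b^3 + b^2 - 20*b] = 3*b^2 + 2*b - 20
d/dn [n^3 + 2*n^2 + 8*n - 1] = 3*n^2 + 4*n + 8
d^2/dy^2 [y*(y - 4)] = 2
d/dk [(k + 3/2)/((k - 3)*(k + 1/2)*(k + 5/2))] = 2*(-16*k^3 - 36*k^2 + 63)/(16*k^6 - 248*k^4 - 120*k^3 + 961*k^2 + 930*k + 225)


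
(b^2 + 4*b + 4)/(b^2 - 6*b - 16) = (b + 2)/(b - 8)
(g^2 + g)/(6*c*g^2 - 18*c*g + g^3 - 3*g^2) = (g + 1)/(6*c*g - 18*c + g^2 - 3*g)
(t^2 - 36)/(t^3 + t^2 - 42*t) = (t + 6)/(t*(t + 7))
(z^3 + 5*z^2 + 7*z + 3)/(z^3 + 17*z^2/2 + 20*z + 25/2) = 2*(z^2 + 4*z + 3)/(2*z^2 + 15*z + 25)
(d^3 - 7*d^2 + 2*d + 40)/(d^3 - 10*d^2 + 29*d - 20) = (d + 2)/(d - 1)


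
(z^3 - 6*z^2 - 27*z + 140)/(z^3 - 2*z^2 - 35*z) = (z - 4)/z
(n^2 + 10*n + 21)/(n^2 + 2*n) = (n^2 + 10*n + 21)/(n*(n + 2))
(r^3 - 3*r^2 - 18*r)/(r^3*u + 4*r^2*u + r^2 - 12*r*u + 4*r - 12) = r*(r^2 - 3*r - 18)/(r^3*u + 4*r^2*u + r^2 - 12*r*u + 4*r - 12)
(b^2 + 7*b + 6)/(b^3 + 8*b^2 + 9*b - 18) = (b + 1)/(b^2 + 2*b - 3)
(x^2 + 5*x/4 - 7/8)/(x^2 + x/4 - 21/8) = (2*x - 1)/(2*x - 3)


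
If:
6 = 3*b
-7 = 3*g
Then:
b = 2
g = -7/3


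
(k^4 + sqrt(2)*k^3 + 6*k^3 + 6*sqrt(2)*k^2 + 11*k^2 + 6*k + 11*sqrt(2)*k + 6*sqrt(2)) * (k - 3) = k^5 + sqrt(2)*k^4 + 3*k^4 - 7*k^3 + 3*sqrt(2)*k^3 - 27*k^2 - 7*sqrt(2)*k^2 - 27*sqrt(2)*k - 18*k - 18*sqrt(2)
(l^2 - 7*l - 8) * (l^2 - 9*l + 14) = l^4 - 16*l^3 + 69*l^2 - 26*l - 112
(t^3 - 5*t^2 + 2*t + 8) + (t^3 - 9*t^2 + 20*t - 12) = 2*t^3 - 14*t^2 + 22*t - 4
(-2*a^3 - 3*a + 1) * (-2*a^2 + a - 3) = 4*a^5 - 2*a^4 + 12*a^3 - 5*a^2 + 10*a - 3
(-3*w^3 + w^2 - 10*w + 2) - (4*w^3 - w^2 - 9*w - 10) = -7*w^3 + 2*w^2 - w + 12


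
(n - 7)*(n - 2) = n^2 - 9*n + 14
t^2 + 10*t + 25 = (t + 5)^2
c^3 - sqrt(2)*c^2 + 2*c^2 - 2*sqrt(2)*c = c*(c + 2)*(c - sqrt(2))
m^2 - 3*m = m*(m - 3)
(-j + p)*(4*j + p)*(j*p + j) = -4*j^3*p - 4*j^3 + 3*j^2*p^2 + 3*j^2*p + j*p^3 + j*p^2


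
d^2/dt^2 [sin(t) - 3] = -sin(t)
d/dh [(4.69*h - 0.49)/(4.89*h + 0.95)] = (33.504324*h + 6.50902)/(4.89*h + 0.95)^3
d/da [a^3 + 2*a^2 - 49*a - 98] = 3*a^2 + 4*a - 49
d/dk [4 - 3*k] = -3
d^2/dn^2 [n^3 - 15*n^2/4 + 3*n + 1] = 6*n - 15/2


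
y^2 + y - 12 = (y - 3)*(y + 4)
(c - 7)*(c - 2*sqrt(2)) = c^2 - 7*c - 2*sqrt(2)*c + 14*sqrt(2)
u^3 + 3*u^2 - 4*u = u*(u - 1)*(u + 4)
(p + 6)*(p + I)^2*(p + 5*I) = p^4 + 6*p^3 + 7*I*p^3 - 11*p^2 + 42*I*p^2 - 66*p - 5*I*p - 30*I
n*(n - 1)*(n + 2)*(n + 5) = n^4 + 6*n^3 + 3*n^2 - 10*n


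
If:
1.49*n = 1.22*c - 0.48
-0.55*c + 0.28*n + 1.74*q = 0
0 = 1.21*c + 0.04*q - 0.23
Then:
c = 0.19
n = -0.17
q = 0.09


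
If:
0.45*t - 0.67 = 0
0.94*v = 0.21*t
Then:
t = 1.49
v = 0.33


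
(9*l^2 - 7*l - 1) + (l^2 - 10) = 10*l^2 - 7*l - 11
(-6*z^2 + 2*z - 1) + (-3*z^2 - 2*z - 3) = -9*z^2 - 4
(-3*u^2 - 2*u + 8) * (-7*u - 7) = 21*u^3 + 35*u^2 - 42*u - 56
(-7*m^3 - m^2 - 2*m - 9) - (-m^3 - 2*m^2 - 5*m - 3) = -6*m^3 + m^2 + 3*m - 6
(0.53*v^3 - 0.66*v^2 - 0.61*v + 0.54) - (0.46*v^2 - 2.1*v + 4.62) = 0.53*v^3 - 1.12*v^2 + 1.49*v - 4.08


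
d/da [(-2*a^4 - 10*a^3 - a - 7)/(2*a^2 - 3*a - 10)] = (-8*a^5 - 2*a^4 + 140*a^3 + 302*a^2 + 28*a - 11)/(4*a^4 - 12*a^3 - 31*a^2 + 60*a + 100)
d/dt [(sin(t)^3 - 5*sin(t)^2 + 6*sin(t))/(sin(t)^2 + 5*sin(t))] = (sin(t)^2 + 10*sin(t) - 31)*cos(t)/(sin(t) + 5)^2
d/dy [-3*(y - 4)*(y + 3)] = 3 - 6*y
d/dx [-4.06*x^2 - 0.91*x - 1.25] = -8.12*x - 0.91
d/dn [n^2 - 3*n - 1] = 2*n - 3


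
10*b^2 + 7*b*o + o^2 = (2*b + o)*(5*b + o)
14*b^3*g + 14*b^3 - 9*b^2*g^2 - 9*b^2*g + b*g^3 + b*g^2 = (-7*b + g)*(-2*b + g)*(b*g + b)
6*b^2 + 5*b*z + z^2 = (2*b + z)*(3*b + z)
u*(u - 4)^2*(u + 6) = u^4 - 2*u^3 - 32*u^2 + 96*u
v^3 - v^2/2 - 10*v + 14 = (v - 2)^2*(v + 7/2)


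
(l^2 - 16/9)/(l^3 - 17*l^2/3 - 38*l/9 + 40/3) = (3*l + 4)/(3*l^2 - 13*l - 30)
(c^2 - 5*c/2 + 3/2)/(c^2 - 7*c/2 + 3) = (c - 1)/(c - 2)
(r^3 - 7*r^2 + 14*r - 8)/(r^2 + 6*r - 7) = (r^2 - 6*r + 8)/(r + 7)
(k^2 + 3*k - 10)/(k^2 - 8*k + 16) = (k^2 + 3*k - 10)/(k^2 - 8*k + 16)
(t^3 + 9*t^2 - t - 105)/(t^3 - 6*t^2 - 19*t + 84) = (t^2 + 12*t + 35)/(t^2 - 3*t - 28)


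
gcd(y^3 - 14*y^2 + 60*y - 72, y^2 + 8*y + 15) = 1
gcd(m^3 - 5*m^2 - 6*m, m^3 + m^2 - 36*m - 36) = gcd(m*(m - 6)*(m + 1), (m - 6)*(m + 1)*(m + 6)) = m^2 - 5*m - 6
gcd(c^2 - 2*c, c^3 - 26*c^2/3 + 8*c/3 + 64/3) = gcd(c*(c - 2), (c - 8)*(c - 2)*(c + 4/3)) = c - 2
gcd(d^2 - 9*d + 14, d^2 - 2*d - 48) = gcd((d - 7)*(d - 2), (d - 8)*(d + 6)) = 1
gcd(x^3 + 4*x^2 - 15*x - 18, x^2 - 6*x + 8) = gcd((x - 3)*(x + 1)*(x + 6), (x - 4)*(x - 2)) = 1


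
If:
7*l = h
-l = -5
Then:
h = 35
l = 5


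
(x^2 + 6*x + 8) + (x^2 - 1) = 2*x^2 + 6*x + 7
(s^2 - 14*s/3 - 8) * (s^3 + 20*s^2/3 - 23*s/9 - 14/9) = s^5 + 2*s^4 - 125*s^3/3 - 1160*s^2/27 + 748*s/27 + 112/9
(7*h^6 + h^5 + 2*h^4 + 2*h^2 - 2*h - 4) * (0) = 0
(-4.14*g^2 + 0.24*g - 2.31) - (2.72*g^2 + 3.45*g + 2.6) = -6.86*g^2 - 3.21*g - 4.91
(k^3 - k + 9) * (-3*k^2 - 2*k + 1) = -3*k^5 - 2*k^4 + 4*k^3 - 25*k^2 - 19*k + 9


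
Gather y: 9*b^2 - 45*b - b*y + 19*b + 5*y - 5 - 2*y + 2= 9*b^2 - 26*b + y*(3 - b) - 3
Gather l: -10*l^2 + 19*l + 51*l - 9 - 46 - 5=-10*l^2 + 70*l - 60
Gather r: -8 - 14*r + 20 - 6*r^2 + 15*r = -6*r^2 + r + 12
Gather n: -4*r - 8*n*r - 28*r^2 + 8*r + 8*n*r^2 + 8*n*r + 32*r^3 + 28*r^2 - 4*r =8*n*r^2 + 32*r^3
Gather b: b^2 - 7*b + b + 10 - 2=b^2 - 6*b + 8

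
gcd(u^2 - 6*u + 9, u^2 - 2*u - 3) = u - 3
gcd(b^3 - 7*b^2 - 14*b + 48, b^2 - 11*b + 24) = b - 8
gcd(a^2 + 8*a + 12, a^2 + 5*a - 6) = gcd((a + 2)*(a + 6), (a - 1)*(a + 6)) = a + 6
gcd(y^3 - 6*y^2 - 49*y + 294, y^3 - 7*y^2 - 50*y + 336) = y^2 + y - 42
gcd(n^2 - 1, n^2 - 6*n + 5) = n - 1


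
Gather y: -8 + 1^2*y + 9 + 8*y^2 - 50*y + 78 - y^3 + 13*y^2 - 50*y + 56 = -y^3 + 21*y^2 - 99*y + 135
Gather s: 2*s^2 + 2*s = 2*s^2 + 2*s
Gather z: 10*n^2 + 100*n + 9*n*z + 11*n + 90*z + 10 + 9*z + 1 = 10*n^2 + 111*n + z*(9*n + 99) + 11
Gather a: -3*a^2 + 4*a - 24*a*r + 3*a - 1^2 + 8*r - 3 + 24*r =-3*a^2 + a*(7 - 24*r) + 32*r - 4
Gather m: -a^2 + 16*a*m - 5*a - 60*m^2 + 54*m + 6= -a^2 - 5*a - 60*m^2 + m*(16*a + 54) + 6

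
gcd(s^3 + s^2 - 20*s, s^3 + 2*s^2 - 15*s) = s^2 + 5*s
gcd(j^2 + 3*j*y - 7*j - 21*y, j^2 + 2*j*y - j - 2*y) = 1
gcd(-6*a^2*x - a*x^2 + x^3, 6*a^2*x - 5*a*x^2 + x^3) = -3*a*x + x^2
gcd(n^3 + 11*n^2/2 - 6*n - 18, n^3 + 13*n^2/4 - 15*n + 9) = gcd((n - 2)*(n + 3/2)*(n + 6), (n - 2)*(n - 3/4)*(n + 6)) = n^2 + 4*n - 12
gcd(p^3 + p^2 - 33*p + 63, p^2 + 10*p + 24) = 1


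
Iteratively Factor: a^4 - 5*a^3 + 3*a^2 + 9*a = (a)*(a^3 - 5*a^2 + 3*a + 9) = a*(a + 1)*(a^2 - 6*a + 9) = a*(a - 3)*(a + 1)*(a - 3)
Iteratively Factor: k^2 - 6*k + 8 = (k - 2)*(k - 4)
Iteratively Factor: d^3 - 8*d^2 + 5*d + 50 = (d - 5)*(d^2 - 3*d - 10) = (d - 5)^2*(d + 2)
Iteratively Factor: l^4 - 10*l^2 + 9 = (l + 1)*(l^3 - l^2 - 9*l + 9) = (l + 1)*(l + 3)*(l^2 - 4*l + 3) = (l - 3)*(l + 1)*(l + 3)*(l - 1)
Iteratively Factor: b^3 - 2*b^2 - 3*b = (b - 3)*(b^2 + b) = b*(b - 3)*(b + 1)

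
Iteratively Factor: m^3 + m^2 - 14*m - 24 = (m + 3)*(m^2 - 2*m - 8) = (m + 2)*(m + 3)*(m - 4)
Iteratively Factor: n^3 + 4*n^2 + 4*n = (n + 2)*(n^2 + 2*n) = n*(n + 2)*(n + 2)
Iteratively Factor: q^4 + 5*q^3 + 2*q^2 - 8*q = (q + 2)*(q^3 + 3*q^2 - 4*q) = (q - 1)*(q + 2)*(q^2 + 4*q) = q*(q - 1)*(q + 2)*(q + 4)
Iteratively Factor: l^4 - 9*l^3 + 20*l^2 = (l - 5)*(l^3 - 4*l^2) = l*(l - 5)*(l^2 - 4*l) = l*(l - 5)*(l - 4)*(l)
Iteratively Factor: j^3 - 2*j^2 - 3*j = (j)*(j^2 - 2*j - 3) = j*(j + 1)*(j - 3)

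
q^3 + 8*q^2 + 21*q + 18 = (q + 2)*(q + 3)^2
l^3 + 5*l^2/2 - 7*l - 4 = (l - 2)*(l + 1/2)*(l + 4)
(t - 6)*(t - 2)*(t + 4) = t^3 - 4*t^2 - 20*t + 48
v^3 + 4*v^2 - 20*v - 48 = (v - 4)*(v + 2)*(v + 6)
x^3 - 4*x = x*(x - 2)*(x + 2)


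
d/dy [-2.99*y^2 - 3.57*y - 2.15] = -5.98*y - 3.57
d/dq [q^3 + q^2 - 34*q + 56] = 3*q^2 + 2*q - 34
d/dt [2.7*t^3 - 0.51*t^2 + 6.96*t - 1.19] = 8.1*t^2 - 1.02*t + 6.96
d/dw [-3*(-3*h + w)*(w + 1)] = 9*h - 6*w - 3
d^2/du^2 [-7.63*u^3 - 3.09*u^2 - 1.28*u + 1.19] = -45.78*u - 6.18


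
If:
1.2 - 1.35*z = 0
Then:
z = 0.89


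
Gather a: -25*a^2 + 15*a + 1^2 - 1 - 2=-25*a^2 + 15*a - 2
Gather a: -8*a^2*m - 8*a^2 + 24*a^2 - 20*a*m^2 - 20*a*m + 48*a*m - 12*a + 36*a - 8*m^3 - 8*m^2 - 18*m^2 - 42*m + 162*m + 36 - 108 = a^2*(16 - 8*m) + a*(-20*m^2 + 28*m + 24) - 8*m^3 - 26*m^2 + 120*m - 72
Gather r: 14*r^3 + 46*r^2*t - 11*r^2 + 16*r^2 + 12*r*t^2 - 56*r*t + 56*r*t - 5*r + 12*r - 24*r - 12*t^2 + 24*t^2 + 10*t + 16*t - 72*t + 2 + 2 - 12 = 14*r^3 + r^2*(46*t + 5) + r*(12*t^2 - 17) + 12*t^2 - 46*t - 8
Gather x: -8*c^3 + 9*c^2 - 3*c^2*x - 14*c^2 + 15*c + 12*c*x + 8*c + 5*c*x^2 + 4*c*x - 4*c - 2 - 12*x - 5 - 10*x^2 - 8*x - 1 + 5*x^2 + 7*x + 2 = -8*c^3 - 5*c^2 + 19*c + x^2*(5*c - 5) + x*(-3*c^2 + 16*c - 13) - 6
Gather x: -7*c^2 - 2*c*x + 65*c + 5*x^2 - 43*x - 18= -7*c^2 + 65*c + 5*x^2 + x*(-2*c - 43) - 18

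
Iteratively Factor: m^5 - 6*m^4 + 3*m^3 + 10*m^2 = (m + 1)*(m^4 - 7*m^3 + 10*m^2) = m*(m + 1)*(m^3 - 7*m^2 + 10*m) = m^2*(m + 1)*(m^2 - 7*m + 10) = m^2*(m - 2)*(m + 1)*(m - 5)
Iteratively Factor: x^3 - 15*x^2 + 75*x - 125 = (x - 5)*(x^2 - 10*x + 25) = (x - 5)^2*(x - 5)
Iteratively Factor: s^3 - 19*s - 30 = (s - 5)*(s^2 + 5*s + 6) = (s - 5)*(s + 3)*(s + 2)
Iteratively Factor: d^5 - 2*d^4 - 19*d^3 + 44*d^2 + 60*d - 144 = (d - 2)*(d^4 - 19*d^2 + 6*d + 72) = (d - 2)*(d + 4)*(d^3 - 4*d^2 - 3*d + 18) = (d - 2)*(d + 2)*(d + 4)*(d^2 - 6*d + 9) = (d - 3)*(d - 2)*(d + 2)*(d + 4)*(d - 3)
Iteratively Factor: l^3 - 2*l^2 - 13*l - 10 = (l - 5)*(l^2 + 3*l + 2) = (l - 5)*(l + 1)*(l + 2)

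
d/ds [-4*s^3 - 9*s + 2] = -12*s^2 - 9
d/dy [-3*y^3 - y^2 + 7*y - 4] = -9*y^2 - 2*y + 7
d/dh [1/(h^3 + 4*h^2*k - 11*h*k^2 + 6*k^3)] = (-3*h^2 - 8*h*k + 11*k^2)/(h^3 + 4*h^2*k - 11*h*k^2 + 6*k^3)^2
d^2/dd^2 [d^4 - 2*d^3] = 12*d*(d - 1)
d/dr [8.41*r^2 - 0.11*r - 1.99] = 16.82*r - 0.11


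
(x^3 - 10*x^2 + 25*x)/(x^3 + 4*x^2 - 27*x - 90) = x*(x - 5)/(x^2 + 9*x + 18)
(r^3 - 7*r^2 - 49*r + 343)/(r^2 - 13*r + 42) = (r^2 - 49)/(r - 6)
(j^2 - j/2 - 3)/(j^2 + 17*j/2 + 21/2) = (j - 2)/(j + 7)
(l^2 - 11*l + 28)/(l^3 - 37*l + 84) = (l - 7)/(l^2 + 4*l - 21)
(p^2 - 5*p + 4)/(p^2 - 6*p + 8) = (p - 1)/(p - 2)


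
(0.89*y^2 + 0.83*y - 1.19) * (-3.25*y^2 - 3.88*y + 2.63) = -2.8925*y^4 - 6.1507*y^3 + 2.9878*y^2 + 6.8001*y - 3.1297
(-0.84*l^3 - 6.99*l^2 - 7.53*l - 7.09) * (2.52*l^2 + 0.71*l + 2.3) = -2.1168*l^5 - 18.2112*l^4 - 25.8705*l^3 - 39.2901*l^2 - 22.3529*l - 16.307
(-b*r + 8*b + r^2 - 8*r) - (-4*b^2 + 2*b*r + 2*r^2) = 4*b^2 - 3*b*r + 8*b - r^2 - 8*r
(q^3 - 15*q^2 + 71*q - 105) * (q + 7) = q^4 - 8*q^3 - 34*q^2 + 392*q - 735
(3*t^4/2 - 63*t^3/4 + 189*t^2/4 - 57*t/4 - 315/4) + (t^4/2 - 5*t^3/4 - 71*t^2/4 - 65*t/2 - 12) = 2*t^4 - 17*t^3 + 59*t^2/2 - 187*t/4 - 363/4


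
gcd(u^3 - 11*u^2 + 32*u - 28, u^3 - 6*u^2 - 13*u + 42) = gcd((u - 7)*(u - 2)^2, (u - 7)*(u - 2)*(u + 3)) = u^2 - 9*u + 14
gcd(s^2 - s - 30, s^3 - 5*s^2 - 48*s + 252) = s - 6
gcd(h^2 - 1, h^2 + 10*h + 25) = 1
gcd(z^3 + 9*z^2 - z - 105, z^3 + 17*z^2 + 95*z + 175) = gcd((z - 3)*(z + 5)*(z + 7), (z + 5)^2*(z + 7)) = z^2 + 12*z + 35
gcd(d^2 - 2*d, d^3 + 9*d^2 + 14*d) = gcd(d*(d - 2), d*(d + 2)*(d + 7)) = d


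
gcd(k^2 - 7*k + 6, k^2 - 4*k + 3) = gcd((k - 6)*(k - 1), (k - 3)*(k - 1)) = k - 1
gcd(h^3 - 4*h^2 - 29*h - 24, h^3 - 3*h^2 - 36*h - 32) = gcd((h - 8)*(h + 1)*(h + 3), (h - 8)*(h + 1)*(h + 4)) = h^2 - 7*h - 8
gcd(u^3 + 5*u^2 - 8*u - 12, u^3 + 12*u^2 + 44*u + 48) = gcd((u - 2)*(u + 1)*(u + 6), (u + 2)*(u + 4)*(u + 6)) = u + 6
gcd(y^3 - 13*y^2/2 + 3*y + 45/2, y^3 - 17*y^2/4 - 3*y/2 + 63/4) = y - 3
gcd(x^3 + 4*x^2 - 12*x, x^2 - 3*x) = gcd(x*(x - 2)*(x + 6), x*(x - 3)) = x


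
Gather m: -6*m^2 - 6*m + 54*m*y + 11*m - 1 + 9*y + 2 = -6*m^2 + m*(54*y + 5) + 9*y + 1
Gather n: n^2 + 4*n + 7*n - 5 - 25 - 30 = n^2 + 11*n - 60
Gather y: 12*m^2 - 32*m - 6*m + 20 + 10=12*m^2 - 38*m + 30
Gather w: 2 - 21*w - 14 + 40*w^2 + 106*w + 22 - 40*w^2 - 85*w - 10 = 0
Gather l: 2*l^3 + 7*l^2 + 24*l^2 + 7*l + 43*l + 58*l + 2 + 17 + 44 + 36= 2*l^3 + 31*l^2 + 108*l + 99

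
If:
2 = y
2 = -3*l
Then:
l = -2/3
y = 2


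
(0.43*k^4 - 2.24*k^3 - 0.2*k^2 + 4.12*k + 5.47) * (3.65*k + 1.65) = 1.5695*k^5 - 7.4665*k^4 - 4.426*k^3 + 14.708*k^2 + 26.7635*k + 9.0255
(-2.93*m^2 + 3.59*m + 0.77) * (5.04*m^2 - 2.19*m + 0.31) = -14.7672*m^4 + 24.5103*m^3 - 4.8896*m^2 - 0.5734*m + 0.2387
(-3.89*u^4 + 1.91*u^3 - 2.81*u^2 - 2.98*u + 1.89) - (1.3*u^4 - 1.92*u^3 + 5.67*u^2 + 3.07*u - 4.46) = -5.19*u^4 + 3.83*u^3 - 8.48*u^2 - 6.05*u + 6.35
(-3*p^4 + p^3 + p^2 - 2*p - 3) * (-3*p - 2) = 9*p^5 + 3*p^4 - 5*p^3 + 4*p^2 + 13*p + 6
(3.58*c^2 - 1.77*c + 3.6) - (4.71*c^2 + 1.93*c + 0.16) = -1.13*c^2 - 3.7*c + 3.44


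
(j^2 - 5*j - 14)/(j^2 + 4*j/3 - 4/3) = 3*(j - 7)/(3*j - 2)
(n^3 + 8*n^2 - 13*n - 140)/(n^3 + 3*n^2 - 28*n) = (n + 5)/n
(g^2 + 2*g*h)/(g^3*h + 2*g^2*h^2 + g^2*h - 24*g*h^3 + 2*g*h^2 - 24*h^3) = g*(g + 2*h)/(h*(g^3 + 2*g^2*h + g^2 - 24*g*h^2 + 2*g*h - 24*h^2))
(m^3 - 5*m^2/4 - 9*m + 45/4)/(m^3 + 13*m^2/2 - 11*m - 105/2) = (4*m^2 + 7*m - 15)/(2*(2*m^2 + 19*m + 35))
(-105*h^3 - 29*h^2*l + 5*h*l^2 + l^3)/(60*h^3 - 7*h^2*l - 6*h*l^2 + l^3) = (-7*h - l)/(4*h - l)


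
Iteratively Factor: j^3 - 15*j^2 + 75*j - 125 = (j - 5)*(j^2 - 10*j + 25) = (j - 5)^2*(j - 5)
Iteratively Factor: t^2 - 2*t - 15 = (t + 3)*(t - 5)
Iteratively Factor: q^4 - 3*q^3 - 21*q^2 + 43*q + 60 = (q + 4)*(q^3 - 7*q^2 + 7*q + 15) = (q - 5)*(q + 4)*(q^2 - 2*q - 3) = (q - 5)*(q + 1)*(q + 4)*(q - 3)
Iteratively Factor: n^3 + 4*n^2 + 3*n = (n + 1)*(n^2 + 3*n) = (n + 1)*(n + 3)*(n)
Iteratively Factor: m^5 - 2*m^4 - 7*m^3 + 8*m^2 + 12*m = (m - 3)*(m^4 + m^3 - 4*m^2 - 4*m) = m*(m - 3)*(m^3 + m^2 - 4*m - 4) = m*(m - 3)*(m + 1)*(m^2 - 4) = m*(m - 3)*(m + 1)*(m + 2)*(m - 2)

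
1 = 1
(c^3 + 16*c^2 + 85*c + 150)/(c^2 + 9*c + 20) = (c^2 + 11*c + 30)/(c + 4)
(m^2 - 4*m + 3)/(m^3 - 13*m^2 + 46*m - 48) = (m - 1)/(m^2 - 10*m + 16)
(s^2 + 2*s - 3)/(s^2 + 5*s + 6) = (s - 1)/(s + 2)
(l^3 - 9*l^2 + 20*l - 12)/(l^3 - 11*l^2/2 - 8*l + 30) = 2*(l - 1)/(2*l + 5)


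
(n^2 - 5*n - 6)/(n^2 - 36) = (n + 1)/(n + 6)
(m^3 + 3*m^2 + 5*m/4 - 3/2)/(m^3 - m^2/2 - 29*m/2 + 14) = (4*m^3 + 12*m^2 + 5*m - 6)/(2*(2*m^3 - m^2 - 29*m + 28))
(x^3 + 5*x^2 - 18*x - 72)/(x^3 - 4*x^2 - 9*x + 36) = (x + 6)/(x - 3)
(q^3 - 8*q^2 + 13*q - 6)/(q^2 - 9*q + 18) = (q^2 - 2*q + 1)/(q - 3)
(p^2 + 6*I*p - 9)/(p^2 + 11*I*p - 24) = (p + 3*I)/(p + 8*I)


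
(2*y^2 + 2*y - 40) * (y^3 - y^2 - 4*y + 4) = 2*y^5 - 50*y^3 + 40*y^2 + 168*y - 160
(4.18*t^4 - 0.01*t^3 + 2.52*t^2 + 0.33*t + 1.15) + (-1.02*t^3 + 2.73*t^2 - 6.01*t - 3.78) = 4.18*t^4 - 1.03*t^3 + 5.25*t^2 - 5.68*t - 2.63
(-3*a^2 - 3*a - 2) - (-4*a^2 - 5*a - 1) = a^2 + 2*a - 1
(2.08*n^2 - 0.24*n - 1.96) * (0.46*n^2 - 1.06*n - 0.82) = 0.9568*n^4 - 2.3152*n^3 - 2.3528*n^2 + 2.2744*n + 1.6072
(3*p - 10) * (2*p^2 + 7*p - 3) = 6*p^3 + p^2 - 79*p + 30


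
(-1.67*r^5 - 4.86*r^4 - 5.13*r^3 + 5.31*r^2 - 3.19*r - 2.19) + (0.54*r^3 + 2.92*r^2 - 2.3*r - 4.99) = -1.67*r^5 - 4.86*r^4 - 4.59*r^3 + 8.23*r^2 - 5.49*r - 7.18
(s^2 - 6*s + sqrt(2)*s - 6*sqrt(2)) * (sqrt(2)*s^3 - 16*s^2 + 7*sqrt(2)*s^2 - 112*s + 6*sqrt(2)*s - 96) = sqrt(2)*s^5 - 14*s^4 + sqrt(2)*s^4 - 52*sqrt(2)*s^3 - 14*s^3 - 52*sqrt(2)*s^2 + 504*s^2 + 504*s + 576*sqrt(2)*s + 576*sqrt(2)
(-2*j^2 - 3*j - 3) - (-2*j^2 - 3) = -3*j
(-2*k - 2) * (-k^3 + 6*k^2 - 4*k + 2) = 2*k^4 - 10*k^3 - 4*k^2 + 4*k - 4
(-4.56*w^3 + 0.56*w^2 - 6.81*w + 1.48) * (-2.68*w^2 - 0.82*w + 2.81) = 12.2208*w^5 + 2.2384*w^4 + 4.978*w^3 + 3.1914*w^2 - 20.3497*w + 4.1588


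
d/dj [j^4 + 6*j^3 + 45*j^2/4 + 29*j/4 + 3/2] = 4*j^3 + 18*j^2 + 45*j/2 + 29/4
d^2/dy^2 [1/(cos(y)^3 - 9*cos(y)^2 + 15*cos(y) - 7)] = 9*(-sin(y)^4 + 21*sin(y)^2 - 73*cos(y)/4 + 9*cos(3*y)/4 + 16)/((cos(y) - 7)^3*(cos(y) - 1)^4)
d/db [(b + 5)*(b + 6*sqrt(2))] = 2*b + 5 + 6*sqrt(2)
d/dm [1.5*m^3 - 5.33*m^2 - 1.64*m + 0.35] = 4.5*m^2 - 10.66*m - 1.64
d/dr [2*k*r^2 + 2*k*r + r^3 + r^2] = 4*k*r + 2*k + 3*r^2 + 2*r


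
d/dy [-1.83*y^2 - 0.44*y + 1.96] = -3.66*y - 0.44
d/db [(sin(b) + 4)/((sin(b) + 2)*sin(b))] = (-8*sin(b) + cos(b)^2 - 9)*cos(b)/((sin(b) + 2)^2*sin(b)^2)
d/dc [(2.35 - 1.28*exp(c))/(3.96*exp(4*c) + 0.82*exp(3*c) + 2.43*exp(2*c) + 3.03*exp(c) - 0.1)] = (15.2064*exp(4*c) - 35.1248*exp(3*c) - 2.6706*exp(2*c) - 11.421*exp(c) - 6.9925)*exp(c)/(15.6816*exp(8*c) + 6.4944*exp(7*c) + 19.918*exp(6*c) + 27.9828*exp(5*c) + 10.0821*exp(4*c) + 14.5618*exp(3*c) + 8.6949*exp(2*c) - 0.606*exp(c) + 0.01)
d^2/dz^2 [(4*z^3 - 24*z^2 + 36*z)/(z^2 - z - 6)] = 80/(z^3 + 6*z^2 + 12*z + 8)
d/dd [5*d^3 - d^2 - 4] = d*(15*d - 2)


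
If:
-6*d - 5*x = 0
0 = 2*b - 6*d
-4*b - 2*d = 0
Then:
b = 0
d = 0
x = 0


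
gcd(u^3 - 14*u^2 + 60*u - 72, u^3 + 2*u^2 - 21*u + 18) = 1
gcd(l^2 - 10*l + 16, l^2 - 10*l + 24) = 1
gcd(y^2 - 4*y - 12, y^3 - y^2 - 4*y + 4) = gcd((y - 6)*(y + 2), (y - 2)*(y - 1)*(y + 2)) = y + 2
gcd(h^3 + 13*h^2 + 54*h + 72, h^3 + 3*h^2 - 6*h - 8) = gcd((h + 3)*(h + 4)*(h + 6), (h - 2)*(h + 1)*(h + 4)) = h + 4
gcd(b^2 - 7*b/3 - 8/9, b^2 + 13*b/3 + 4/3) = b + 1/3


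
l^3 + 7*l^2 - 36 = (l - 2)*(l + 3)*(l + 6)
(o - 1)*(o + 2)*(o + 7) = o^3 + 8*o^2 + 5*o - 14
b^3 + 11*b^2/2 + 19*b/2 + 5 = (b + 1)*(b + 2)*(b + 5/2)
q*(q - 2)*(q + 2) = q^3 - 4*q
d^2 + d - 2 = (d - 1)*(d + 2)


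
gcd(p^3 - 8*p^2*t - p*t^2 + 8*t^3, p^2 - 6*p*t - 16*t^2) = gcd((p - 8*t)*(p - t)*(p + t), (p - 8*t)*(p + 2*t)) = p - 8*t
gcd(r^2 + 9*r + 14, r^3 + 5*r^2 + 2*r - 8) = r + 2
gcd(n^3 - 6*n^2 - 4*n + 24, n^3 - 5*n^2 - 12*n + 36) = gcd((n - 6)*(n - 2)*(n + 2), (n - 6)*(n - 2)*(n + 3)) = n^2 - 8*n + 12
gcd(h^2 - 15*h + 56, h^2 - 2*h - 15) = 1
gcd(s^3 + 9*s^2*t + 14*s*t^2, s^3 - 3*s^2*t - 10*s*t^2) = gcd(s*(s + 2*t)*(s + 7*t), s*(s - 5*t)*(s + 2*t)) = s^2 + 2*s*t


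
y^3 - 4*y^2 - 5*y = y*(y - 5)*(y + 1)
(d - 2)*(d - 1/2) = d^2 - 5*d/2 + 1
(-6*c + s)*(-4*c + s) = 24*c^2 - 10*c*s + s^2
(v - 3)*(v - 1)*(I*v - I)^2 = -v^4 + 6*v^3 - 12*v^2 + 10*v - 3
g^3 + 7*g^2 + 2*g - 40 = (g - 2)*(g + 4)*(g + 5)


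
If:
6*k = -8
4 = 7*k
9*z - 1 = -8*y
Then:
No Solution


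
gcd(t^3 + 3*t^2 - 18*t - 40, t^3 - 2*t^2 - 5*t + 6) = t + 2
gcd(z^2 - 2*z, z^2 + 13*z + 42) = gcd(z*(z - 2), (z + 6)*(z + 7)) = 1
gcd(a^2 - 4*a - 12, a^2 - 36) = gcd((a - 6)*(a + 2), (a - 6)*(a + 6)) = a - 6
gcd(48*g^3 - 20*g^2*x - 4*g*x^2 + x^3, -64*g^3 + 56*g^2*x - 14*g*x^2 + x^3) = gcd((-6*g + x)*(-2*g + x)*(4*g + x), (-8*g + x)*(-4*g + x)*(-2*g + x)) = -2*g + x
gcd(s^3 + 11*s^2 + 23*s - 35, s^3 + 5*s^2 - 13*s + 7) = s^2 + 6*s - 7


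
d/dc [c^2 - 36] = 2*c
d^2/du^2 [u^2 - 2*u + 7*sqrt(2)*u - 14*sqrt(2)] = 2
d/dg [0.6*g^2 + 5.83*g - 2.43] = 1.2*g + 5.83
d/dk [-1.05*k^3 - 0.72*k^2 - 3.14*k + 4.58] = -3.15*k^2 - 1.44*k - 3.14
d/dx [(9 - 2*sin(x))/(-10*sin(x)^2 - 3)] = 2*(-10*sin(x)^2 + 90*sin(x) + 3)*cos(x)/(10*sin(x)^2 + 3)^2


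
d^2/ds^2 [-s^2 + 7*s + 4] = -2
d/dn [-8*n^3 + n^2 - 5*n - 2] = -24*n^2 + 2*n - 5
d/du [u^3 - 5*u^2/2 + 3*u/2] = 3*u^2 - 5*u + 3/2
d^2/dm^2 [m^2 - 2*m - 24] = 2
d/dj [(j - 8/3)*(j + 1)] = 2*j - 5/3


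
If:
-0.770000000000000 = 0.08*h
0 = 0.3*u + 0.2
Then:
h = -9.62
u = -0.67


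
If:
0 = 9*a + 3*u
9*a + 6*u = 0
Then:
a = 0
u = 0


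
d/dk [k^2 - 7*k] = 2*k - 7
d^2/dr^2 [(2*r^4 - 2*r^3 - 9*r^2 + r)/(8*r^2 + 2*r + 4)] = 2*(16*r^6 + 12*r^5 + 27*r^4 + 49*r^3 + 126*r^2 - 24*r - 19)/(64*r^6 + 48*r^5 + 108*r^4 + 49*r^3 + 54*r^2 + 12*r + 8)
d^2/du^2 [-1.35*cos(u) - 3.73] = 1.35*cos(u)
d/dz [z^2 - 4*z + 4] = 2*z - 4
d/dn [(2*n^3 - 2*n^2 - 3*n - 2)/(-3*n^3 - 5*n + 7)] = (-6*n^4 - 38*n^3 + 34*n^2 - 28*n - 31)/(9*n^6 + 30*n^4 - 42*n^3 + 25*n^2 - 70*n + 49)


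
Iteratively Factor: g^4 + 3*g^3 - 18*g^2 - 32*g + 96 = (g + 4)*(g^3 - g^2 - 14*g + 24) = (g - 3)*(g + 4)*(g^2 + 2*g - 8) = (g - 3)*(g - 2)*(g + 4)*(g + 4)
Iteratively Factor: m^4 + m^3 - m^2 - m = (m + 1)*(m^3 - m) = (m - 1)*(m + 1)*(m^2 + m) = (m - 1)*(m + 1)^2*(m)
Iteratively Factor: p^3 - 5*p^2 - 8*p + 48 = (p + 3)*(p^2 - 8*p + 16) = (p - 4)*(p + 3)*(p - 4)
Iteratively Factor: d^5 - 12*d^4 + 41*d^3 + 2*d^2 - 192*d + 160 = (d - 4)*(d^4 - 8*d^3 + 9*d^2 + 38*d - 40) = (d - 4)*(d - 1)*(d^3 - 7*d^2 + 2*d + 40) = (d - 4)*(d - 1)*(d + 2)*(d^2 - 9*d + 20) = (d - 5)*(d - 4)*(d - 1)*(d + 2)*(d - 4)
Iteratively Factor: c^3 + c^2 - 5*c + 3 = (c - 1)*(c^2 + 2*c - 3) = (c - 1)*(c + 3)*(c - 1)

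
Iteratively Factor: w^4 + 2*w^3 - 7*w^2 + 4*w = (w + 4)*(w^3 - 2*w^2 + w) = (w - 1)*(w + 4)*(w^2 - w) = (w - 1)^2*(w + 4)*(w)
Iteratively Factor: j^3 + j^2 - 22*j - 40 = (j + 2)*(j^2 - j - 20) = (j + 2)*(j + 4)*(j - 5)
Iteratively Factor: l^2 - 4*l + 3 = (l - 3)*(l - 1)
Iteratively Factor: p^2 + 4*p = (p + 4)*(p)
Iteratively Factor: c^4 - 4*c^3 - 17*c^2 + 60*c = (c - 5)*(c^3 + c^2 - 12*c) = (c - 5)*(c + 4)*(c^2 - 3*c) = (c - 5)*(c - 3)*(c + 4)*(c)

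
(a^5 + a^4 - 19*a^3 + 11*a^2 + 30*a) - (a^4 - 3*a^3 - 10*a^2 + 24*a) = a^5 - 16*a^3 + 21*a^2 + 6*a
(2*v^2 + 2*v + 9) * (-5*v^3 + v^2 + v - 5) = -10*v^5 - 8*v^4 - 41*v^3 + v^2 - v - 45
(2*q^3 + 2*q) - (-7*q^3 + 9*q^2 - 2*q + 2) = 9*q^3 - 9*q^2 + 4*q - 2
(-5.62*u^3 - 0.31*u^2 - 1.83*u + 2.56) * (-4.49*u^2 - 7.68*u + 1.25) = 25.2338*u^5 + 44.5535*u^4 + 3.5725*u^3 + 2.1725*u^2 - 21.9483*u + 3.2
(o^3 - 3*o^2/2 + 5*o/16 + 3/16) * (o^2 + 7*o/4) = o^5 + o^4/4 - 37*o^3/16 + 47*o^2/64 + 21*o/64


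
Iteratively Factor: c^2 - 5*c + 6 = (c - 3)*(c - 2)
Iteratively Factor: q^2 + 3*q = (q + 3)*(q)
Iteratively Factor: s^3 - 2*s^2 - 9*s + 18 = (s - 2)*(s^2 - 9) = (s - 3)*(s - 2)*(s + 3)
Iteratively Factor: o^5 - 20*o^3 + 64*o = (o)*(o^4 - 20*o^2 + 64) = o*(o + 2)*(o^3 - 2*o^2 - 16*o + 32) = o*(o - 2)*(o + 2)*(o^2 - 16) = o*(o - 2)*(o + 2)*(o + 4)*(o - 4)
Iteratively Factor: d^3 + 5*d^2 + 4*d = (d + 1)*(d^2 + 4*d) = (d + 1)*(d + 4)*(d)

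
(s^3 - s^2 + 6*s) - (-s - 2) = s^3 - s^2 + 7*s + 2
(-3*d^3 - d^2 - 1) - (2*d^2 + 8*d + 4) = -3*d^3 - 3*d^2 - 8*d - 5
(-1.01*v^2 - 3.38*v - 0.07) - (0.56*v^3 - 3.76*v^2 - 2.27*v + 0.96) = -0.56*v^3 + 2.75*v^2 - 1.11*v - 1.03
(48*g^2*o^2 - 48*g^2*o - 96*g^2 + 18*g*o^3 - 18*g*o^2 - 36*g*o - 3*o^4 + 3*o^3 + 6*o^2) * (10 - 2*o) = -96*g^2*o^3 + 576*g^2*o^2 - 288*g^2*o - 960*g^2 - 36*g*o^4 + 216*g*o^3 - 108*g*o^2 - 360*g*o + 6*o^5 - 36*o^4 + 18*o^3 + 60*o^2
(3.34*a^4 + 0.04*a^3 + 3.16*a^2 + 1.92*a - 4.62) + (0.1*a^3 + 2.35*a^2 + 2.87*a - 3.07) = 3.34*a^4 + 0.14*a^3 + 5.51*a^2 + 4.79*a - 7.69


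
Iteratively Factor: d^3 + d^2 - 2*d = (d - 1)*(d^2 + 2*d) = d*(d - 1)*(d + 2)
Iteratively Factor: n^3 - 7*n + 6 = (n - 1)*(n^2 + n - 6) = (n - 2)*(n - 1)*(n + 3)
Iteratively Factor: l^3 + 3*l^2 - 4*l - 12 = (l + 3)*(l^2 - 4) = (l + 2)*(l + 3)*(l - 2)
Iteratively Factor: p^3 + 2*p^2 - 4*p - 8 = (p - 2)*(p^2 + 4*p + 4) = (p - 2)*(p + 2)*(p + 2)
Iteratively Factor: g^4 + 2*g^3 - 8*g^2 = (g - 2)*(g^3 + 4*g^2) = (g - 2)*(g + 4)*(g^2) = g*(g - 2)*(g + 4)*(g)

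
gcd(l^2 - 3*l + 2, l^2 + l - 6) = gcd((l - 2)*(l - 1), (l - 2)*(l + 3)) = l - 2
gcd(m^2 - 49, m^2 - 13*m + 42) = m - 7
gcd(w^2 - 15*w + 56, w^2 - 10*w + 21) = w - 7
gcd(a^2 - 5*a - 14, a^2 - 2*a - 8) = a + 2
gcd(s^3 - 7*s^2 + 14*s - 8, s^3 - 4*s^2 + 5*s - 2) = s^2 - 3*s + 2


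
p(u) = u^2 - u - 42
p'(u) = 2*u - 1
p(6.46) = -6.73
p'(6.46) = 11.92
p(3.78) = -31.49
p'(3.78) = 6.56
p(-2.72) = -31.88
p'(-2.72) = -6.44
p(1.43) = -41.39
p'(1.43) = 1.86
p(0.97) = -42.03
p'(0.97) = 0.94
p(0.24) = -42.18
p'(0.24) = -0.52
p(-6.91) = 12.66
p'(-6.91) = -14.82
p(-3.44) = -26.73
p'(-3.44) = -7.88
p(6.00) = -12.00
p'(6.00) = 11.00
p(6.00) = -12.00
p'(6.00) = 11.00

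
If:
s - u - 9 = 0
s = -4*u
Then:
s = 36/5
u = -9/5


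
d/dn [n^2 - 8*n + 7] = 2*n - 8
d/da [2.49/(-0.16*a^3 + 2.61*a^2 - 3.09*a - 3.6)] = (1.1952*a^2 - 12.9978*a + 7.6941)/(0.16*a^3 - 2.61*a^2 + 3.09*a + 3.6)^2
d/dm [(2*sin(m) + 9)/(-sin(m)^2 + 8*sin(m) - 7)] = 2*(sin(m)^2 + 9*sin(m) - 43)*cos(m)/(sin(m)^2 - 8*sin(m) + 7)^2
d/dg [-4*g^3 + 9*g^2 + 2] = 6*g*(3 - 2*g)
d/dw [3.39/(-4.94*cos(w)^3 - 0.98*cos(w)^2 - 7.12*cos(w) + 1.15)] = (50.2398*sin(w)^2 - 6.6444*cos(w) - 74.3766)*sin(w)/(4.94*cos(w)^3 + 0.98*cos(w)^2 + 7.12*cos(w) - 1.15)^2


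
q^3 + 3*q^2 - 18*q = q*(q - 3)*(q + 6)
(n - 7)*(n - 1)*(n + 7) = n^3 - n^2 - 49*n + 49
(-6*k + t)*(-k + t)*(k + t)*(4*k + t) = 24*k^4 + 2*k^3*t - 25*k^2*t^2 - 2*k*t^3 + t^4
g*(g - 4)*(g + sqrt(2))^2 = g^4 - 4*g^3 + 2*sqrt(2)*g^3 - 8*sqrt(2)*g^2 + 2*g^2 - 8*g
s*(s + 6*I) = s^2 + 6*I*s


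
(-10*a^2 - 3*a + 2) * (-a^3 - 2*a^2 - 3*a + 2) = 10*a^5 + 23*a^4 + 34*a^3 - 15*a^2 - 12*a + 4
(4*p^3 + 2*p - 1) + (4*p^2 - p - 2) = 4*p^3 + 4*p^2 + p - 3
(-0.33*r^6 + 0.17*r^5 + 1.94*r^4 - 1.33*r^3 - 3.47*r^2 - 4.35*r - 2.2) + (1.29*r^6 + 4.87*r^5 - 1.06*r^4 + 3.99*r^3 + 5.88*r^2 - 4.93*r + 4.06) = 0.96*r^6 + 5.04*r^5 + 0.88*r^4 + 2.66*r^3 + 2.41*r^2 - 9.28*r + 1.86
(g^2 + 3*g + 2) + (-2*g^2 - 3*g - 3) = -g^2 - 1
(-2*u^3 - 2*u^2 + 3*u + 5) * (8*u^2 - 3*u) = -16*u^5 - 10*u^4 + 30*u^3 + 31*u^2 - 15*u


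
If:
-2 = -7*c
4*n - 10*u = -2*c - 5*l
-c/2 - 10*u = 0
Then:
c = 2/7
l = -4*n/5 - 1/7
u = -1/70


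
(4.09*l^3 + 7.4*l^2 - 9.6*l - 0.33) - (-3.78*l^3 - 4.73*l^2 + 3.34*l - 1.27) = 7.87*l^3 + 12.13*l^2 - 12.94*l + 0.94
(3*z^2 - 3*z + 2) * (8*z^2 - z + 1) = 24*z^4 - 27*z^3 + 22*z^2 - 5*z + 2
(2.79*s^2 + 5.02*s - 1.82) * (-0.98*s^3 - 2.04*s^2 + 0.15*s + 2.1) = -2.7342*s^5 - 10.6112*s^4 - 8.0387*s^3 + 10.3248*s^2 + 10.269*s - 3.822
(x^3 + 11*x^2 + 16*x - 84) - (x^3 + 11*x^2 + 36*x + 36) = -20*x - 120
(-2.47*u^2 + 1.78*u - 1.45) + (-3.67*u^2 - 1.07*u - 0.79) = -6.14*u^2 + 0.71*u - 2.24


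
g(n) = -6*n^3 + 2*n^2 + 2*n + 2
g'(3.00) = -148.00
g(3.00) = -136.00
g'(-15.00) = -4108.00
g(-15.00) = 20672.00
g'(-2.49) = -119.56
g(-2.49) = 102.05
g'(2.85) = -132.80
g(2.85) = -114.95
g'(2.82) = -129.86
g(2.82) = -111.01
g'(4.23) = -303.15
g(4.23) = -407.88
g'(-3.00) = -172.00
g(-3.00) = 176.00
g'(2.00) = -62.00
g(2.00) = -34.00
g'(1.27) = -21.95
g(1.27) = -4.52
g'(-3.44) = -224.76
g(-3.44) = 263.03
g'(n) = -18*n^2 + 4*n + 2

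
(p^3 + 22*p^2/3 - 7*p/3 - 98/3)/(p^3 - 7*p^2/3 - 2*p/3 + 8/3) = (3*p^2 + 28*p + 49)/(3*p^2 - p - 4)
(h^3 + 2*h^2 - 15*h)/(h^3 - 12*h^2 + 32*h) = (h^2 + 2*h - 15)/(h^2 - 12*h + 32)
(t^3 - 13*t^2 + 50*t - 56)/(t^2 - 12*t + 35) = (t^2 - 6*t + 8)/(t - 5)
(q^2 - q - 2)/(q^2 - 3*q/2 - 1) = 2*(q + 1)/(2*q + 1)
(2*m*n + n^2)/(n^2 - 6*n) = (2*m + n)/(n - 6)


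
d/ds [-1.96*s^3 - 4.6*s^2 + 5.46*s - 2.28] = -5.88*s^2 - 9.2*s + 5.46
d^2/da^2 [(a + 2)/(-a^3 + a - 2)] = 2*(-(a + 2)*(3*a^2 - 1)^2 + (3*a^2 + 3*a*(a + 2) - 1)*(a^3 - a + 2))/(a^3 - a + 2)^3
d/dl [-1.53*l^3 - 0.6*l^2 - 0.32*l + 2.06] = -4.59*l^2 - 1.2*l - 0.32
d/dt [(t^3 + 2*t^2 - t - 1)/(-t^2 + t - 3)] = (-t^4 + 2*t^3 - 8*t^2 - 14*t + 4)/(t^4 - 2*t^3 + 7*t^2 - 6*t + 9)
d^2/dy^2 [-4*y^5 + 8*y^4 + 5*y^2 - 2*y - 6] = -80*y^3 + 96*y^2 + 10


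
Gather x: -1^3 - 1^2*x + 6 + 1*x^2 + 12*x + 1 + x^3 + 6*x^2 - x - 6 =x^3 + 7*x^2 + 10*x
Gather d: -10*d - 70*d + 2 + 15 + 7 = 24 - 80*d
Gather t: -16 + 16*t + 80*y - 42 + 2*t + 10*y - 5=18*t + 90*y - 63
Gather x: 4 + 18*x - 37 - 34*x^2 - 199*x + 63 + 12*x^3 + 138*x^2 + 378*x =12*x^3 + 104*x^2 + 197*x + 30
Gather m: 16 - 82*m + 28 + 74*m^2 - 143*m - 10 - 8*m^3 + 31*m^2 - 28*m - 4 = -8*m^3 + 105*m^2 - 253*m + 30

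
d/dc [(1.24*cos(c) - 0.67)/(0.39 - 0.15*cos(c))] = -0.3831*sin(c)/(0.15*cos(c) - 0.39)^2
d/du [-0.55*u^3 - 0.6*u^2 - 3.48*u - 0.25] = -1.65*u^2 - 1.2*u - 3.48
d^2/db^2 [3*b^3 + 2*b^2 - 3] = 18*b + 4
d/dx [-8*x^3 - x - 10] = -24*x^2 - 1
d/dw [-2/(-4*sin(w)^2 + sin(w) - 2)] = 2*(1 - 8*sin(w))*cos(w)/(4*sin(w)^2 - sin(w) + 2)^2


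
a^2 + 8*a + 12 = (a + 2)*(a + 6)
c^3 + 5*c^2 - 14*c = c*(c - 2)*(c + 7)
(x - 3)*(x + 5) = x^2 + 2*x - 15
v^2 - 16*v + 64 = (v - 8)^2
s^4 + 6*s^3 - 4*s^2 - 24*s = s*(s - 2)*(s + 2)*(s + 6)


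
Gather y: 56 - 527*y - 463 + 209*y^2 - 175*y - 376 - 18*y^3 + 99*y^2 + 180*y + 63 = -18*y^3 + 308*y^2 - 522*y - 720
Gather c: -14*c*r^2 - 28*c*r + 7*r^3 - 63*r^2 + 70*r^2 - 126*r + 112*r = c*(-14*r^2 - 28*r) + 7*r^3 + 7*r^2 - 14*r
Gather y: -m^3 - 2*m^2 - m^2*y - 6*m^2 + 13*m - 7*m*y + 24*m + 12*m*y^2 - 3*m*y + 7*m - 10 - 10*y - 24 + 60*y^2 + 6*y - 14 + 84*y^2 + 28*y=-m^3 - 8*m^2 + 44*m + y^2*(12*m + 144) + y*(-m^2 - 10*m + 24) - 48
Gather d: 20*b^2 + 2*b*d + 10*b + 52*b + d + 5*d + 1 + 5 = 20*b^2 + 62*b + d*(2*b + 6) + 6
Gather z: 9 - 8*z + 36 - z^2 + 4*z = -z^2 - 4*z + 45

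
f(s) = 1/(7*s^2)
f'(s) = -2/(7*s^3)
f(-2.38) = 0.03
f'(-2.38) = 0.02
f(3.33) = 0.01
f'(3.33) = -0.01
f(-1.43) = 0.07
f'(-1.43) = 0.10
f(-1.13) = 0.11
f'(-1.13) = 0.20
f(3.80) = 0.01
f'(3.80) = -0.01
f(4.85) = 0.01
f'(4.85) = -0.00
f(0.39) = 0.94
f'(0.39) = -4.82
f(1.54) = 0.06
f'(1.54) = -0.08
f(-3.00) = 0.02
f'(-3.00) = 0.01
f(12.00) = 0.00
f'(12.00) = 0.00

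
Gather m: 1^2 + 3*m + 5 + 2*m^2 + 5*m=2*m^2 + 8*m + 6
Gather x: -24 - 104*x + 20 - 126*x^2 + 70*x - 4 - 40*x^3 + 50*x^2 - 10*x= -40*x^3 - 76*x^2 - 44*x - 8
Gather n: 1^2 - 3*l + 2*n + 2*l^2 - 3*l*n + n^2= 2*l^2 - 3*l + n^2 + n*(2 - 3*l) + 1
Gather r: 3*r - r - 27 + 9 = 2*r - 18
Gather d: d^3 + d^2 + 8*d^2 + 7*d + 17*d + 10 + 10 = d^3 + 9*d^2 + 24*d + 20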